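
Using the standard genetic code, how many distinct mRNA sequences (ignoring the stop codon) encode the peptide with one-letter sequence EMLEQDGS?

Glu: 2 codons.
Met: 1 codon.
Leu: 6 codons.
Glu: 2 codons.
Gln: 2 codons.
Asp: 2 codons.
Gly: 4 codons.
Ser: 6 codons.
2 × 1 × 6 × 2 × 2 × 2 × 4 × 6 = 2304.

2304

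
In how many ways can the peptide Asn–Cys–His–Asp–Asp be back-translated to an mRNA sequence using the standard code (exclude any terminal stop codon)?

Asn: 2 codons.
Cys: 2 codons.
His: 2 codons.
Asp: 2 codons.
Asp: 2 codons.
2 × 2 × 2 × 2 × 2 = 32.

32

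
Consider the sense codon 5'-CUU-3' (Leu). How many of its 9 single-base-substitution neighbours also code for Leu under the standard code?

3

Position 1: none → 0 synonymous.
Position 2: none → 0 synonymous.
Position 3: CUC, CUA, CUG → 3 synonymous.
Total: 0 + 0 + 3 = 3.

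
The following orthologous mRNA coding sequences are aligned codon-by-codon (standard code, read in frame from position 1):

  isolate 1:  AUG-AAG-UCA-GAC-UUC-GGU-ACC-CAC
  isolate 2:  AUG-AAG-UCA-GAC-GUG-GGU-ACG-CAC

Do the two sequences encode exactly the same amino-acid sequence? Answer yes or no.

Codon 1: AUG Met / AUG Met — identical.
Codon 2: AAG Lys / AAG Lys — identical.
Codon 3: UCA Ser / UCA Ser — identical.
Codon 4: GAC Asp / GAC Asp — identical.
Codon 5: UUC Phe / GUG Val — nonsynonymous.
Codon 6: GGU Gly / GGU Gly — identical.
Codon 7: ACC Thr / ACG Thr — synonymous.
Codon 8: CAC His / CAC His — identical.
Nonsynonymous differences: 1 → different protein.

no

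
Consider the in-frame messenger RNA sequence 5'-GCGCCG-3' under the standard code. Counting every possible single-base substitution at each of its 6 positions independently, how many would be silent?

6

Codon 1 (GCG, Ala): 3 synonymous substitutions.
Codon 2 (CCG, Pro): 3 synonymous substitutions.
Total: 3 + 3 = 6.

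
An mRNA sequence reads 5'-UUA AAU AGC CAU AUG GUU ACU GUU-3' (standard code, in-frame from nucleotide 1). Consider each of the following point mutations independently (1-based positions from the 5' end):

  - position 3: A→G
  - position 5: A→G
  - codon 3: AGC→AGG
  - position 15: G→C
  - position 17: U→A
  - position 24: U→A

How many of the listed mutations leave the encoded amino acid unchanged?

2

Codon 1: UUA (Leu) → UUG (Leu) — synonymous.
Codon 2: AAU (Asn) → AGU (Ser) — missense.
Codon 3: AGC (Ser) → AGG (Arg) — missense.
Codon 5: AUG (Met) → AUC (Ile) — missense.
Codon 6: GUU (Val) → GAU (Asp) — missense.
Codon 8: GUU (Val) → GUA (Val) — synonymous.
Synonymous: 2 of 6.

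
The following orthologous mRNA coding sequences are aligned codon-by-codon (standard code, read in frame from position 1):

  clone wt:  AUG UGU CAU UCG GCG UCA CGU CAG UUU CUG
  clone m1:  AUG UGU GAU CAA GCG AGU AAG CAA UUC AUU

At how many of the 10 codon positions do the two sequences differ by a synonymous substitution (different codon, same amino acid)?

3

Codon 1: AUG Met / AUG Met — identical.
Codon 2: UGU Cys / UGU Cys — identical.
Codon 3: CAU His / GAU Asp — nonsynonymous.
Codon 4: UCG Ser / CAA Gln — nonsynonymous.
Codon 5: GCG Ala / GCG Ala — identical.
Codon 6: UCA Ser / AGU Ser — synonymous.
Codon 7: CGU Arg / AAG Lys — nonsynonymous.
Codon 8: CAG Gln / CAA Gln — synonymous.
Codon 9: UUU Phe / UUC Phe — synonymous.
Codon 10: CUG Leu / AUU Ile — nonsynonymous.
Synonymous differences: 3.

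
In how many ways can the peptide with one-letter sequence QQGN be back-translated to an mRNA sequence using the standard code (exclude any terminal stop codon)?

Gln: 2 codons.
Gln: 2 codons.
Gly: 4 codons.
Asn: 2 codons.
2 × 2 × 4 × 2 = 32.

32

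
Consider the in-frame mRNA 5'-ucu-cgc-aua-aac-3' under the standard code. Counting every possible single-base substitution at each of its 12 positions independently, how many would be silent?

Codon 1 (UCU, Ser): 3 synonymous substitutions.
Codon 2 (CGC, Arg): 3 synonymous substitutions.
Codon 3 (AUA, Ile): 2 synonymous substitutions.
Codon 4 (AAC, Asn): 1 synonymous substitution.
Total: 3 + 3 + 2 + 1 = 9.

9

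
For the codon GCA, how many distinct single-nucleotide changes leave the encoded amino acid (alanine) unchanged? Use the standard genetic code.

3

Position 1: none → 0 synonymous.
Position 2: none → 0 synonymous.
Position 3: GCU, GCC, GCG → 3 synonymous.
Total: 0 + 0 + 3 = 3.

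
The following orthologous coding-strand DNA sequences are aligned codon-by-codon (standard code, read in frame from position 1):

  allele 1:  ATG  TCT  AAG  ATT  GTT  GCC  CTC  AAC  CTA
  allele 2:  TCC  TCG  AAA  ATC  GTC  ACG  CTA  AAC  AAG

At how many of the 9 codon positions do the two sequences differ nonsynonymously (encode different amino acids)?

Codon 1: ATG Met / TCC Ser — nonsynonymous.
Codon 2: TCT Ser / TCG Ser — synonymous.
Codon 3: AAG Lys / AAA Lys — synonymous.
Codon 4: ATT Ile / ATC Ile — synonymous.
Codon 5: GTT Val / GTC Val — synonymous.
Codon 6: GCC Ala / ACG Thr — nonsynonymous.
Codon 7: CTC Leu / CTA Leu — synonymous.
Codon 8: AAC Asn / AAC Asn — identical.
Codon 9: CTA Leu / AAG Lys — nonsynonymous.
Nonsynonymous differences: 3.

3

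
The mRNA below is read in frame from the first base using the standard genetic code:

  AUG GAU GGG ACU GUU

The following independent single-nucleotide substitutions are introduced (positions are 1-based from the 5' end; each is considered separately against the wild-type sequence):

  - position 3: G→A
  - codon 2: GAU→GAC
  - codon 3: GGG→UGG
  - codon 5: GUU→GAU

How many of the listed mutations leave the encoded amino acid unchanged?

1

Codon 1: AUG (Met) → AUA (Ile) — missense.
Codon 2: GAU (Asp) → GAC (Asp) — synonymous.
Codon 3: GGG (Gly) → UGG (Trp) — missense.
Codon 5: GUU (Val) → GAU (Asp) — missense.
Synonymous: 1 of 4.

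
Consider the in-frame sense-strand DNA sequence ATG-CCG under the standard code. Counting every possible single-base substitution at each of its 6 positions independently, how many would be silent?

3

Codon 1 (ATG, Met): 0 synonymous substitutions.
Codon 2 (CCG, Pro): 3 synonymous substitutions.
Total: 0 + 3 = 3.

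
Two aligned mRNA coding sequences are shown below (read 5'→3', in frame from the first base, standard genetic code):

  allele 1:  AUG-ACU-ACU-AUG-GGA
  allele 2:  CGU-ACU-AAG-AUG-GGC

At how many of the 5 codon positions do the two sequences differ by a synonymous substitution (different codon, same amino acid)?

Codon 1: AUG Met / CGU Arg — nonsynonymous.
Codon 2: ACU Thr / ACU Thr — identical.
Codon 3: ACU Thr / AAG Lys — nonsynonymous.
Codon 4: AUG Met / AUG Met — identical.
Codon 5: GGA Gly / GGC Gly — synonymous.
Synonymous differences: 1.

1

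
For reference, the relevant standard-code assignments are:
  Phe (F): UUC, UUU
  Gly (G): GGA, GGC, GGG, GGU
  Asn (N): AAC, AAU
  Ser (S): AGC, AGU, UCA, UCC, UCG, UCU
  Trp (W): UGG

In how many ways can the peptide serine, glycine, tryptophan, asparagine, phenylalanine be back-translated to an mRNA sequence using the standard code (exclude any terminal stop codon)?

96

Ser: 6 codons.
Gly: 4 codons.
Trp: 1 codon.
Asn: 2 codons.
Phe: 2 codons.
6 × 4 × 1 × 2 × 2 = 96.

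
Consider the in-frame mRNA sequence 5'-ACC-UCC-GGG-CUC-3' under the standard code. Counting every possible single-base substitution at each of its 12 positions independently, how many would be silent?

12

Codon 1 (ACC, Thr): 3 synonymous substitutions.
Codon 2 (UCC, Ser): 3 synonymous substitutions.
Codon 3 (GGG, Gly): 3 synonymous substitutions.
Codon 4 (CUC, Leu): 3 synonymous substitutions.
Total: 3 + 3 + 3 + 3 = 12.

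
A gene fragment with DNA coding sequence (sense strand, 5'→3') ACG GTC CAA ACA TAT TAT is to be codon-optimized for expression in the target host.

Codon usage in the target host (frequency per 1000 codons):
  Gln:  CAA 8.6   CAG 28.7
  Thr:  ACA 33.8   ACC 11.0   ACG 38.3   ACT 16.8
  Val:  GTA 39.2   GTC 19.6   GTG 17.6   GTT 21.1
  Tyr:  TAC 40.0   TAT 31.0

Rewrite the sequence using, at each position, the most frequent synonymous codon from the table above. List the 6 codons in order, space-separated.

ACG GTA CAG ACG TAC TAC

Codon 1 (Thr): best is ACG at 38.3.
Codon 2 (Val): best is GTA at 39.2.
Codon 3 (Gln): best is CAG at 28.7.
Codon 4 (Thr): best is ACG at 38.3.
Codon 5 (Tyr): best is TAC at 40.0.
Codon 6 (Tyr): best is TAC at 40.0.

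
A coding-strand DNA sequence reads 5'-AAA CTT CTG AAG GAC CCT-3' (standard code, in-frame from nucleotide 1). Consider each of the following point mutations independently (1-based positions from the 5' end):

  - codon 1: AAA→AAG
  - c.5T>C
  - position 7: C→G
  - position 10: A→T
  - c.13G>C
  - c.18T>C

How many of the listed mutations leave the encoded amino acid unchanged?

2

Codon 1: AAA (Lys) → AAG (Lys) — synonymous.
Codon 2: CTT (Leu) → CCT (Pro) — missense.
Codon 3: CTG (Leu) → GTG (Val) — missense.
Codon 4: AAG (Lys) → TAG (Stop) — nonsense.
Codon 5: GAC (Asp) → CAC (His) — missense.
Codon 6: CCT (Pro) → CCC (Pro) — synonymous.
Synonymous: 2 of 6.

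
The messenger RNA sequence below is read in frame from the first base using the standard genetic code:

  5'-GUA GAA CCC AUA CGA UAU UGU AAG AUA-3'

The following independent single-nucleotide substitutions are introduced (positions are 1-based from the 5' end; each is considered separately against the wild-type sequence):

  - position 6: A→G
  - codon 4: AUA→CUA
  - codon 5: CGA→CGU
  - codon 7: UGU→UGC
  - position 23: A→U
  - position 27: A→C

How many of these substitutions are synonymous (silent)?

4

Codon 2: GAA (Glu) → GAG (Glu) — synonymous.
Codon 4: AUA (Ile) → CUA (Leu) — missense.
Codon 5: CGA (Arg) → CGU (Arg) — synonymous.
Codon 7: UGU (Cys) → UGC (Cys) — synonymous.
Codon 8: AAG (Lys) → AUG (Met) — missense.
Codon 9: AUA (Ile) → AUC (Ile) — synonymous.
Synonymous: 4 of 6.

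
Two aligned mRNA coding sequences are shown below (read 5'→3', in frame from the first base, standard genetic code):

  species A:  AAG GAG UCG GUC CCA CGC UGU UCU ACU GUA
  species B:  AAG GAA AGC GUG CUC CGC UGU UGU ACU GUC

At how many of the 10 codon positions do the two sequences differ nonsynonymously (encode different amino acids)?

2

Codon 1: AAG Lys / AAG Lys — identical.
Codon 2: GAG Glu / GAA Glu — synonymous.
Codon 3: UCG Ser / AGC Ser — synonymous.
Codon 4: GUC Val / GUG Val — synonymous.
Codon 5: CCA Pro / CUC Leu — nonsynonymous.
Codon 6: CGC Arg / CGC Arg — identical.
Codon 7: UGU Cys / UGU Cys — identical.
Codon 8: UCU Ser / UGU Cys — nonsynonymous.
Codon 9: ACU Thr / ACU Thr — identical.
Codon 10: GUA Val / GUC Val — synonymous.
Nonsynonymous differences: 2.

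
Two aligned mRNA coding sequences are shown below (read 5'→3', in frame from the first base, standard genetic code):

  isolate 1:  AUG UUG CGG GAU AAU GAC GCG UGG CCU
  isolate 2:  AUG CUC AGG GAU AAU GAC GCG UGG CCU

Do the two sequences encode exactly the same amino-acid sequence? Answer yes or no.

Codon 1: AUG Met / AUG Met — identical.
Codon 2: UUG Leu / CUC Leu — synonymous.
Codon 3: CGG Arg / AGG Arg — synonymous.
Codon 4: GAU Asp / GAU Asp — identical.
Codon 5: AAU Asn / AAU Asn — identical.
Codon 6: GAC Asp / GAC Asp — identical.
Codon 7: GCG Ala / GCG Ala — identical.
Codon 8: UGG Trp / UGG Trp — identical.
Codon 9: CCU Pro / CCU Pro — identical.
Nonsynonymous differences: 0 → same protein.

yes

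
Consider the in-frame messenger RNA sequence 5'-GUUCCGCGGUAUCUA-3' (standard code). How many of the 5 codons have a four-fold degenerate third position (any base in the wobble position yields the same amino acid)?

4

Codon 1 GUU (Val): third position 4-fold.
Codon 2 CCG (Pro): third position 4-fold.
Codon 3 CGG (Arg): third position 4-fold.
Codon 4 UAU (Tyr): third position 2-fold.
Codon 5 CUA (Leu): third position 4-fold.
Four-fold degenerate third positions: 4.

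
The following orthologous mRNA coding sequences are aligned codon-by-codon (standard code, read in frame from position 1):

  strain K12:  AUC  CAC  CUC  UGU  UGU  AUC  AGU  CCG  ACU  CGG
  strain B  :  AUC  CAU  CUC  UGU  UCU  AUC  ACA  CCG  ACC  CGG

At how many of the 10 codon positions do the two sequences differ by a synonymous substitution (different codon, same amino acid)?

2

Codon 1: AUC Ile / AUC Ile — identical.
Codon 2: CAC His / CAU His — synonymous.
Codon 3: CUC Leu / CUC Leu — identical.
Codon 4: UGU Cys / UGU Cys — identical.
Codon 5: UGU Cys / UCU Ser — nonsynonymous.
Codon 6: AUC Ile / AUC Ile — identical.
Codon 7: AGU Ser / ACA Thr — nonsynonymous.
Codon 8: CCG Pro / CCG Pro — identical.
Codon 9: ACU Thr / ACC Thr — synonymous.
Codon 10: CGG Arg / CGG Arg — identical.
Synonymous differences: 2.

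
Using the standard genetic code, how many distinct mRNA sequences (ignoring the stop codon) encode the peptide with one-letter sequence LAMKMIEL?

Leu: 6 codons.
Ala: 4 codons.
Met: 1 codon.
Lys: 2 codons.
Met: 1 codon.
Ile: 3 codons.
Glu: 2 codons.
Leu: 6 codons.
6 × 4 × 1 × 2 × 1 × 3 × 2 × 6 = 1728.

1728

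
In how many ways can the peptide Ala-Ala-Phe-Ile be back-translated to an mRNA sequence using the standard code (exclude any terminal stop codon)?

Ala: 4 codons.
Ala: 4 codons.
Phe: 2 codons.
Ile: 3 codons.
4 × 4 × 2 × 3 = 96.

96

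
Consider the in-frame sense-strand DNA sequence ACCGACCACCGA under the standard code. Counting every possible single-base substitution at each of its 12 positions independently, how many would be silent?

Codon 1 (ACC, Thr): 3 synonymous substitutions.
Codon 2 (GAC, Asp): 1 synonymous substitution.
Codon 3 (CAC, His): 1 synonymous substitution.
Codon 4 (CGA, Arg): 4 synonymous substitutions.
Total: 3 + 1 + 1 + 4 = 9.

9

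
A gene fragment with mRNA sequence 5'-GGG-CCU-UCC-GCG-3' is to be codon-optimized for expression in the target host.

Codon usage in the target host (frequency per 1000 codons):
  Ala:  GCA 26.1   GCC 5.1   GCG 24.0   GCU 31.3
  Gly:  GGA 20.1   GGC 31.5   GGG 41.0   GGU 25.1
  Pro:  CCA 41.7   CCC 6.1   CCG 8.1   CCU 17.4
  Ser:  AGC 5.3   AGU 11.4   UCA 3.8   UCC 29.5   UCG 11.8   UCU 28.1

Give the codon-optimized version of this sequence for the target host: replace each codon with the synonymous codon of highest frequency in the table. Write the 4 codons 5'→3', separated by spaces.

GGG CCA UCC GCU

Codon 1 (Gly): best is GGG at 41.0.
Codon 2 (Pro): best is CCA at 41.7.
Codon 3 (Ser): best is UCC at 29.5.
Codon 4 (Ala): best is GCU at 31.3.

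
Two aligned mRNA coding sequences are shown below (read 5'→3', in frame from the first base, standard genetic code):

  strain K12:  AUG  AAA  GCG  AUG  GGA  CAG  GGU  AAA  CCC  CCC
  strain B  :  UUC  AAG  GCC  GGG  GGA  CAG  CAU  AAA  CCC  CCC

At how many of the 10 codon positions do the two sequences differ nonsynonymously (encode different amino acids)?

Codon 1: AUG Met / UUC Phe — nonsynonymous.
Codon 2: AAA Lys / AAG Lys — synonymous.
Codon 3: GCG Ala / GCC Ala — synonymous.
Codon 4: AUG Met / GGG Gly — nonsynonymous.
Codon 5: GGA Gly / GGA Gly — identical.
Codon 6: CAG Gln / CAG Gln — identical.
Codon 7: GGU Gly / CAU His — nonsynonymous.
Codon 8: AAA Lys / AAA Lys — identical.
Codon 9: CCC Pro / CCC Pro — identical.
Codon 10: CCC Pro / CCC Pro — identical.
Nonsynonymous differences: 3.

3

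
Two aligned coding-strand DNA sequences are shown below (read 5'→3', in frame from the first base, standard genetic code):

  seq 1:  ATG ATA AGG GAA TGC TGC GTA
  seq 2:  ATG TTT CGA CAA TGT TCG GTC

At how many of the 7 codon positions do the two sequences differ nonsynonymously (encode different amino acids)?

Codon 1: ATG Met / ATG Met — identical.
Codon 2: ATA Ile / TTT Phe — nonsynonymous.
Codon 3: AGG Arg / CGA Arg — synonymous.
Codon 4: GAA Glu / CAA Gln — nonsynonymous.
Codon 5: TGC Cys / TGT Cys — synonymous.
Codon 6: TGC Cys / TCG Ser — nonsynonymous.
Codon 7: GTA Val / GTC Val — synonymous.
Nonsynonymous differences: 3.

3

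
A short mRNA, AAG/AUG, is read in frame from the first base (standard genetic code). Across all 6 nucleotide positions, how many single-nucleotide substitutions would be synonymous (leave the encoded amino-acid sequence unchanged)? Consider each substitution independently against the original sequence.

Codon 1 (AAG, Lys): 1 synonymous substitution.
Codon 2 (AUG, Met): 0 synonymous substitutions.
Total: 1 + 0 = 1.

1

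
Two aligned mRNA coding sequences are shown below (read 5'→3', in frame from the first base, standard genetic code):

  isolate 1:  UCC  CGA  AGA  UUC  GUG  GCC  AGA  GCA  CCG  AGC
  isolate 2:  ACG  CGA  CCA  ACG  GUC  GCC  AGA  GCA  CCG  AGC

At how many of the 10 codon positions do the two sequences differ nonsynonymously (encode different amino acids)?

3

Codon 1: UCC Ser / ACG Thr — nonsynonymous.
Codon 2: CGA Arg / CGA Arg — identical.
Codon 3: AGA Arg / CCA Pro — nonsynonymous.
Codon 4: UUC Phe / ACG Thr — nonsynonymous.
Codon 5: GUG Val / GUC Val — synonymous.
Codon 6: GCC Ala / GCC Ala — identical.
Codon 7: AGA Arg / AGA Arg — identical.
Codon 8: GCA Ala / GCA Ala — identical.
Codon 9: CCG Pro / CCG Pro — identical.
Codon 10: AGC Ser / AGC Ser — identical.
Nonsynonymous differences: 3.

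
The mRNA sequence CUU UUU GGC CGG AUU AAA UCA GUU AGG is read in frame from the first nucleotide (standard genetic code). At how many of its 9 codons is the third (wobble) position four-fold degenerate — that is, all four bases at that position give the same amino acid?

5

Codon 1 CUU (Leu): third position 4-fold.
Codon 2 UUU (Phe): third position 2-fold.
Codon 3 GGC (Gly): third position 4-fold.
Codon 4 CGG (Arg): third position 4-fold.
Codon 5 AUU (Ile): third position 3-fold.
Codon 6 AAA (Lys): third position 2-fold.
Codon 7 UCA (Ser): third position 4-fold.
Codon 8 GUU (Val): third position 4-fold.
Codon 9 AGG (Arg): third position 2-fold.
Four-fold degenerate third positions: 5.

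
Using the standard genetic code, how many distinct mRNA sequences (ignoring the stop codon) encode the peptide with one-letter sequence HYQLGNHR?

His: 2 codons.
Tyr: 2 codons.
Gln: 2 codons.
Leu: 6 codons.
Gly: 4 codons.
Asn: 2 codons.
His: 2 codons.
Arg: 6 codons.
2 × 2 × 2 × 6 × 4 × 2 × 2 × 6 = 4608.

4608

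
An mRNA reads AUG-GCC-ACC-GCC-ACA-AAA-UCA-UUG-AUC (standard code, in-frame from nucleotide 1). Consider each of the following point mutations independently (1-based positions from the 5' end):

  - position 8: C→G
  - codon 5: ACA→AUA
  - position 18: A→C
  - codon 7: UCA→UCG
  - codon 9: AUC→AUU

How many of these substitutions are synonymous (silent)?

Codon 3: ACC (Thr) → AGC (Ser) — missense.
Codon 5: ACA (Thr) → AUA (Ile) — missense.
Codon 6: AAA (Lys) → AAC (Asn) — missense.
Codon 7: UCA (Ser) → UCG (Ser) — synonymous.
Codon 9: AUC (Ile) → AUU (Ile) — synonymous.
Synonymous: 2 of 5.

2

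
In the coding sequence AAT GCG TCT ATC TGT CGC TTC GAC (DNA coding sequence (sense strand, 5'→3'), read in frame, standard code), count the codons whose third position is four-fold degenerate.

3

Codon 1 AAT (Asn): third position 2-fold.
Codon 2 GCG (Ala): third position 4-fold.
Codon 3 TCT (Ser): third position 4-fold.
Codon 4 ATC (Ile): third position 3-fold.
Codon 5 TGT (Cys): third position 2-fold.
Codon 6 CGC (Arg): third position 4-fold.
Codon 7 TTC (Phe): third position 2-fold.
Codon 8 GAC (Asp): third position 2-fold.
Four-fold degenerate third positions: 3.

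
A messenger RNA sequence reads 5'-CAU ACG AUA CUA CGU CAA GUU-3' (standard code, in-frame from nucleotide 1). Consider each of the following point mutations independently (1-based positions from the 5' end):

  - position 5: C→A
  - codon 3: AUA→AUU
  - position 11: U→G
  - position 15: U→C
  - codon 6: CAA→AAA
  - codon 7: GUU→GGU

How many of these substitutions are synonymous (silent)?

Codon 2: ACG (Thr) → AAG (Lys) — missense.
Codon 3: AUA (Ile) → AUU (Ile) — synonymous.
Codon 4: CUA (Leu) → CGA (Arg) — missense.
Codon 5: CGU (Arg) → CGC (Arg) — synonymous.
Codon 6: CAA (Gln) → AAA (Lys) — missense.
Codon 7: GUU (Val) → GGU (Gly) — missense.
Synonymous: 2 of 6.

2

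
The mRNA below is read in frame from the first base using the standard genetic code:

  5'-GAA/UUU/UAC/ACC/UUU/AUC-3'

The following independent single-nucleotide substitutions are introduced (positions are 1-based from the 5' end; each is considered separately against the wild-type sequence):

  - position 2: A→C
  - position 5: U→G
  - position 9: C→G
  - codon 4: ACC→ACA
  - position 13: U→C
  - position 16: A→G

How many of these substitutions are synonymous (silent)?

Codon 1: GAA (Glu) → GCA (Ala) — missense.
Codon 2: UUU (Phe) → UGU (Cys) — missense.
Codon 3: UAC (Tyr) → UAG (Stop) — nonsense.
Codon 4: ACC (Thr) → ACA (Thr) — synonymous.
Codon 5: UUU (Phe) → CUU (Leu) — missense.
Codon 6: AUC (Ile) → GUC (Val) — missense.
Synonymous: 1 of 6.

1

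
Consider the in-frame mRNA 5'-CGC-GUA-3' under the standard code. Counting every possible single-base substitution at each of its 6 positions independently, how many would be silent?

6

Codon 1 (CGC, Arg): 3 synonymous substitutions.
Codon 2 (GUA, Val): 3 synonymous substitutions.
Total: 3 + 3 = 6.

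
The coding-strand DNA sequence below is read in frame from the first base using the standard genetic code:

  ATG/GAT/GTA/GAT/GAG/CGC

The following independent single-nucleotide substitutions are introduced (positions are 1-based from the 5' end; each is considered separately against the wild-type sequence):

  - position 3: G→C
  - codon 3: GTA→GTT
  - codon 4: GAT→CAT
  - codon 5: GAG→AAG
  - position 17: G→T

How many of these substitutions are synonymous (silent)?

Codon 1: ATG (Met) → ATC (Ile) — missense.
Codon 3: GTA (Val) → GTT (Val) — synonymous.
Codon 4: GAT (Asp) → CAT (His) — missense.
Codon 5: GAG (Glu) → AAG (Lys) — missense.
Codon 6: CGC (Arg) → CTC (Leu) — missense.
Synonymous: 1 of 5.

1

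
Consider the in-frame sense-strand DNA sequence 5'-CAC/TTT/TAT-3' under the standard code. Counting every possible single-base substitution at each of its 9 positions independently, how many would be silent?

3

Codon 1 (CAC, His): 1 synonymous substitution.
Codon 2 (TTT, Phe): 1 synonymous substitution.
Codon 3 (TAT, Tyr): 1 synonymous substitution.
Total: 1 + 1 + 1 = 3.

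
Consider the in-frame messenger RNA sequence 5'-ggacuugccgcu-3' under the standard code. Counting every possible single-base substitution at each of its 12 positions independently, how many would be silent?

Codon 1 (GGA, Gly): 3 synonymous substitutions.
Codon 2 (CUU, Leu): 3 synonymous substitutions.
Codon 3 (GCC, Ala): 3 synonymous substitutions.
Codon 4 (GCU, Ala): 3 synonymous substitutions.
Total: 3 + 3 + 3 + 3 = 12.

12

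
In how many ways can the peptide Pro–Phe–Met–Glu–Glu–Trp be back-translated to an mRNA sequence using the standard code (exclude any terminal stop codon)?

Pro: 4 codons.
Phe: 2 codons.
Met: 1 codon.
Glu: 2 codons.
Glu: 2 codons.
Trp: 1 codon.
4 × 2 × 1 × 2 × 2 × 1 = 32.

32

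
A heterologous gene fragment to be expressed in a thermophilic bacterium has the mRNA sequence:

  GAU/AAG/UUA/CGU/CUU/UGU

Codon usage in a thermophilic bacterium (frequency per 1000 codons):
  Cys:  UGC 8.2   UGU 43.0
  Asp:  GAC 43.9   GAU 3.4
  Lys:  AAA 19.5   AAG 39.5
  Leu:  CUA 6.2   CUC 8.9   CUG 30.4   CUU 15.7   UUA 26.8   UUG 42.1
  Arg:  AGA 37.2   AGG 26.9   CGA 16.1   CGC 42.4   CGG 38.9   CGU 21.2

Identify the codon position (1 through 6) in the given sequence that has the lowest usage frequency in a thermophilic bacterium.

Codon 1 GAU (Asp): 3.4 per 1000.
Codon 2 AAG (Lys): 39.5 per 1000.
Codon 3 UUA (Leu): 26.8 per 1000.
Codon 4 CGU (Arg): 21.2 per 1000.
Codon 5 CUU (Leu): 15.7 per 1000.
Codon 6 UGU (Cys): 43.0 per 1000.
Lowest frequency is 3.4 at codon 1.

1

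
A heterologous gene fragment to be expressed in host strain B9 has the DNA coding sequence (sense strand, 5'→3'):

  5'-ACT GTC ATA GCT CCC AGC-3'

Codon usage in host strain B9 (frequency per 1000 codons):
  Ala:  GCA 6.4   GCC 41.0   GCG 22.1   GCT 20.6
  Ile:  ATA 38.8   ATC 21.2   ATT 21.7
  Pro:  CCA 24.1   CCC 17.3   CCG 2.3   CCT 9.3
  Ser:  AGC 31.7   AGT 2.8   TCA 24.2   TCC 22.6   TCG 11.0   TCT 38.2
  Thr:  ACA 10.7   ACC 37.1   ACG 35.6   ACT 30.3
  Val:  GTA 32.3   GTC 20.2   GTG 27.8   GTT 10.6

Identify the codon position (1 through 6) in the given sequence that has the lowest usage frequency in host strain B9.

5

Codon 1 ACT (Thr): 30.3 per 1000.
Codon 2 GTC (Val): 20.2 per 1000.
Codon 3 ATA (Ile): 38.8 per 1000.
Codon 4 GCT (Ala): 20.6 per 1000.
Codon 5 CCC (Pro): 17.3 per 1000.
Codon 6 AGC (Ser): 31.7 per 1000.
Lowest frequency is 17.3 at codon 5.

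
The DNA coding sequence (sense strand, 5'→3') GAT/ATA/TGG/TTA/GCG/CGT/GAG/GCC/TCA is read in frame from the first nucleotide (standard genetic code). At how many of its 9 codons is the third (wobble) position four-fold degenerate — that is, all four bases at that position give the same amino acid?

Codon 1 GAT (Asp): third position 2-fold.
Codon 2 ATA (Ile): third position 3-fold.
Codon 3 TGG (Trp): third position 1-fold.
Codon 4 TTA (Leu): third position 2-fold.
Codon 5 GCG (Ala): third position 4-fold.
Codon 6 CGT (Arg): third position 4-fold.
Codon 7 GAG (Glu): third position 2-fold.
Codon 8 GCC (Ala): third position 4-fold.
Codon 9 TCA (Ser): third position 4-fold.
Four-fold degenerate third positions: 4.

4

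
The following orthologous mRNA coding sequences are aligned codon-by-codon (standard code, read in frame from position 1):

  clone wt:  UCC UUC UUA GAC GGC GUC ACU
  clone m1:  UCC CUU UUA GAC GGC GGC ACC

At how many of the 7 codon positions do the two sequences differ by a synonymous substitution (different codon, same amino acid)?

Codon 1: UCC Ser / UCC Ser — identical.
Codon 2: UUC Phe / CUU Leu — nonsynonymous.
Codon 3: UUA Leu / UUA Leu — identical.
Codon 4: GAC Asp / GAC Asp — identical.
Codon 5: GGC Gly / GGC Gly — identical.
Codon 6: GUC Val / GGC Gly — nonsynonymous.
Codon 7: ACU Thr / ACC Thr — synonymous.
Synonymous differences: 1.

1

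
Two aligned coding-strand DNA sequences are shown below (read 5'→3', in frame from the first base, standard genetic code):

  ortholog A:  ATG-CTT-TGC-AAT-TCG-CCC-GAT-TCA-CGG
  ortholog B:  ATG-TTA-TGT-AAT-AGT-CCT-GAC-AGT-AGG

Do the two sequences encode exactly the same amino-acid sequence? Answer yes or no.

Codon 1: ATG Met / ATG Met — identical.
Codon 2: CTT Leu / TTA Leu — synonymous.
Codon 3: TGC Cys / TGT Cys — synonymous.
Codon 4: AAT Asn / AAT Asn — identical.
Codon 5: TCG Ser / AGT Ser — synonymous.
Codon 6: CCC Pro / CCT Pro — synonymous.
Codon 7: GAT Asp / GAC Asp — synonymous.
Codon 8: TCA Ser / AGT Ser — synonymous.
Codon 9: CGG Arg / AGG Arg — synonymous.
Nonsynonymous differences: 0 → same protein.

yes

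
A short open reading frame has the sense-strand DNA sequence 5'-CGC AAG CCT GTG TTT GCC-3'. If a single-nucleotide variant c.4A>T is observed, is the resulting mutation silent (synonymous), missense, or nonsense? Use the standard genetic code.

Position 4 falls in codon 2: AAG → Lys.
After the substitution the codon is TAG → Stop.
The new codon is a stop codon, so this is a nonsense mutation.

nonsense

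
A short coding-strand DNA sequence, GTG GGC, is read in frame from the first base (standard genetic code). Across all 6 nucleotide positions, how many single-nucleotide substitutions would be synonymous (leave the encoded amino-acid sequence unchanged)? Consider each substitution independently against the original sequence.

Codon 1 (GTG, Val): 3 synonymous substitutions.
Codon 2 (GGC, Gly): 3 synonymous substitutions.
Total: 3 + 3 = 6.

6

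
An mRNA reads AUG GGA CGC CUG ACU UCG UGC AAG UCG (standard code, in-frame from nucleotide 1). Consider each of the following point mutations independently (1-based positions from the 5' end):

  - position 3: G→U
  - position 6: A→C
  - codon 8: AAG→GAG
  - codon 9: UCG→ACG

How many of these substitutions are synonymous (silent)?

1

Codon 1: AUG (Met) → AUU (Ile) — missense.
Codon 2: GGA (Gly) → GGC (Gly) — synonymous.
Codon 8: AAG (Lys) → GAG (Glu) — missense.
Codon 9: UCG (Ser) → ACG (Thr) — missense.
Synonymous: 1 of 4.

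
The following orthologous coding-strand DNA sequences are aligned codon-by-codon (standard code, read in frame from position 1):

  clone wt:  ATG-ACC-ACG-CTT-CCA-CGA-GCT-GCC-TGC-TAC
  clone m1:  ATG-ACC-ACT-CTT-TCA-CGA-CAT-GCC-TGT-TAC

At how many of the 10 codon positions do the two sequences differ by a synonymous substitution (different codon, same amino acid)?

Codon 1: ATG Met / ATG Met — identical.
Codon 2: ACC Thr / ACC Thr — identical.
Codon 3: ACG Thr / ACT Thr — synonymous.
Codon 4: CTT Leu / CTT Leu — identical.
Codon 5: CCA Pro / TCA Ser — nonsynonymous.
Codon 6: CGA Arg / CGA Arg — identical.
Codon 7: GCT Ala / CAT His — nonsynonymous.
Codon 8: GCC Ala / GCC Ala — identical.
Codon 9: TGC Cys / TGT Cys — synonymous.
Codon 10: TAC Tyr / TAC Tyr — identical.
Synonymous differences: 2.

2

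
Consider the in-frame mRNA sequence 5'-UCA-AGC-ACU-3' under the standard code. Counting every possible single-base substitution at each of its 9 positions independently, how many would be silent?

7

Codon 1 (UCA, Ser): 3 synonymous substitutions.
Codon 2 (AGC, Ser): 1 synonymous substitution.
Codon 3 (ACU, Thr): 3 synonymous substitutions.
Total: 3 + 1 + 3 = 7.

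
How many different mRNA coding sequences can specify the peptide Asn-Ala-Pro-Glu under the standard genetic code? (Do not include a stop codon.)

Asn: 2 codons.
Ala: 4 codons.
Pro: 4 codons.
Glu: 2 codons.
2 × 4 × 4 × 2 = 64.

64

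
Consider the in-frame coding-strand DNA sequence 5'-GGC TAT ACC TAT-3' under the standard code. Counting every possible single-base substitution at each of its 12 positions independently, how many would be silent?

Codon 1 (GGC, Gly): 3 synonymous substitutions.
Codon 2 (TAT, Tyr): 1 synonymous substitution.
Codon 3 (ACC, Thr): 3 synonymous substitutions.
Codon 4 (TAT, Tyr): 1 synonymous substitution.
Total: 3 + 1 + 3 + 1 = 8.

8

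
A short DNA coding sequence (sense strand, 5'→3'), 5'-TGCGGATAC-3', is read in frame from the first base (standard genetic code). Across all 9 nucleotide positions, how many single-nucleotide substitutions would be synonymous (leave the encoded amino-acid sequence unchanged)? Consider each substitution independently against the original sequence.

Codon 1 (TGC, Cys): 1 synonymous substitution.
Codon 2 (GGA, Gly): 3 synonymous substitutions.
Codon 3 (TAC, Tyr): 1 synonymous substitution.
Total: 1 + 3 + 1 = 5.

5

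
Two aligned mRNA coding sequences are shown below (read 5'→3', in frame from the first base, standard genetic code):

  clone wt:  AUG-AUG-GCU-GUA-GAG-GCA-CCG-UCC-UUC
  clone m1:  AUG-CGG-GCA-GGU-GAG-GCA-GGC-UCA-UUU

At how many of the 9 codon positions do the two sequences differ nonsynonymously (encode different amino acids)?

Codon 1: AUG Met / AUG Met — identical.
Codon 2: AUG Met / CGG Arg — nonsynonymous.
Codon 3: GCU Ala / GCA Ala — synonymous.
Codon 4: GUA Val / GGU Gly — nonsynonymous.
Codon 5: GAG Glu / GAG Glu — identical.
Codon 6: GCA Ala / GCA Ala — identical.
Codon 7: CCG Pro / GGC Gly — nonsynonymous.
Codon 8: UCC Ser / UCA Ser — synonymous.
Codon 9: UUC Phe / UUU Phe — synonymous.
Nonsynonymous differences: 3.

3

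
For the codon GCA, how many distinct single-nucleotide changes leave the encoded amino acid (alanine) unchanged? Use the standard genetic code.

Position 1: none → 0 synonymous.
Position 2: none → 0 synonymous.
Position 3: GCT, GCC, GCG → 3 synonymous.
Total: 0 + 0 + 3 = 3.

3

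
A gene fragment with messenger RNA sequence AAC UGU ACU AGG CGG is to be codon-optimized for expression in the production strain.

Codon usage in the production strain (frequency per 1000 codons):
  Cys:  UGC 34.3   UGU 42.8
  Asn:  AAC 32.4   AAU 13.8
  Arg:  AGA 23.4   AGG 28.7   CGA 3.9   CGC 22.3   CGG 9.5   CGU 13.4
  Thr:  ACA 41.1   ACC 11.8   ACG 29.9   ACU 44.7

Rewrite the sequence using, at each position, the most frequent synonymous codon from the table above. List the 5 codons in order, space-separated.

Codon 1 (Asn): best is AAC at 32.4.
Codon 2 (Cys): best is UGU at 42.8.
Codon 3 (Thr): best is ACU at 44.7.
Codon 4 (Arg): best is AGG at 28.7.
Codon 5 (Arg): best is AGG at 28.7.

AAC UGU ACU AGG AGG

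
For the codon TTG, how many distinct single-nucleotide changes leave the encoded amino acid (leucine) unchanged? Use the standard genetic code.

Position 1: CTG → 1 synonymous.
Position 2: none → 0 synonymous.
Position 3: TTA → 1 synonymous.
Total: 1 + 0 + 1 = 2.

2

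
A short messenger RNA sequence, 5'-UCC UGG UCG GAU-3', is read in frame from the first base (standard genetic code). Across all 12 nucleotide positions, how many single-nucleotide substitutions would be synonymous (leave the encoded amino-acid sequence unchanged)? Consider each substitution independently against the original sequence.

7

Codon 1 (UCC, Ser): 3 synonymous substitutions.
Codon 2 (UGG, Trp): 0 synonymous substitutions.
Codon 3 (UCG, Ser): 3 synonymous substitutions.
Codon 4 (GAU, Asp): 1 synonymous substitution.
Total: 3 + 0 + 3 + 1 = 7.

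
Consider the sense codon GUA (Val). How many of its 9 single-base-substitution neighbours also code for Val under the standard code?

Position 1: none → 0 synonymous.
Position 2: none → 0 synonymous.
Position 3: GUU, GUC, GUG → 3 synonymous.
Total: 0 + 0 + 3 = 3.

3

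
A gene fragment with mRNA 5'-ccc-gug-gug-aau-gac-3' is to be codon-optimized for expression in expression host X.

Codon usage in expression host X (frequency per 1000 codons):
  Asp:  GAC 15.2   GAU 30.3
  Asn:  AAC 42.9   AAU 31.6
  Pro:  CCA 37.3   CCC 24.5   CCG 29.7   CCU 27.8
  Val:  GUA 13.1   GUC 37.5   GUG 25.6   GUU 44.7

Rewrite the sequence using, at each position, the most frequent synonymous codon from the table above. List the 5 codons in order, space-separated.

Codon 1 (Pro): best is CCA at 37.3.
Codon 2 (Val): best is GUU at 44.7.
Codon 3 (Val): best is GUU at 44.7.
Codon 4 (Asn): best is AAC at 42.9.
Codon 5 (Asp): best is GAU at 30.3.

CCA GUU GUU AAC GAU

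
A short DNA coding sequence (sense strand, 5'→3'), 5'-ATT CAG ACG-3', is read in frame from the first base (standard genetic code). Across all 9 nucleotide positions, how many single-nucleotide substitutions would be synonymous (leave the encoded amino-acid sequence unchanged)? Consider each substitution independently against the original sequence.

6

Codon 1 (ATT, Ile): 2 synonymous substitutions.
Codon 2 (CAG, Gln): 1 synonymous substitution.
Codon 3 (ACG, Thr): 3 synonymous substitutions.
Total: 2 + 1 + 3 = 6.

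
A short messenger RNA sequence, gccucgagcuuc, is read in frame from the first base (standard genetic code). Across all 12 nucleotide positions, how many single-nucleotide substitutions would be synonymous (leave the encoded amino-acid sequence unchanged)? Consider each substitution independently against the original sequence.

8

Codon 1 (GCC, Ala): 3 synonymous substitutions.
Codon 2 (UCG, Ser): 3 synonymous substitutions.
Codon 3 (AGC, Ser): 1 synonymous substitution.
Codon 4 (UUC, Phe): 1 synonymous substitution.
Total: 3 + 3 + 1 + 1 = 8.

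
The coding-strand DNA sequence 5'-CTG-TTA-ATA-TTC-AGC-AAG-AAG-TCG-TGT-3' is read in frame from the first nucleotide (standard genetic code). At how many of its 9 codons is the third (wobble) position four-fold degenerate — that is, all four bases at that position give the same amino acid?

Codon 1 CTG (Leu): third position 4-fold.
Codon 2 TTA (Leu): third position 2-fold.
Codon 3 ATA (Ile): third position 3-fold.
Codon 4 TTC (Phe): third position 2-fold.
Codon 5 AGC (Ser): third position 2-fold.
Codon 6 AAG (Lys): third position 2-fold.
Codon 7 AAG (Lys): third position 2-fold.
Codon 8 TCG (Ser): third position 4-fold.
Codon 9 TGT (Cys): third position 2-fold.
Four-fold degenerate third positions: 2.

2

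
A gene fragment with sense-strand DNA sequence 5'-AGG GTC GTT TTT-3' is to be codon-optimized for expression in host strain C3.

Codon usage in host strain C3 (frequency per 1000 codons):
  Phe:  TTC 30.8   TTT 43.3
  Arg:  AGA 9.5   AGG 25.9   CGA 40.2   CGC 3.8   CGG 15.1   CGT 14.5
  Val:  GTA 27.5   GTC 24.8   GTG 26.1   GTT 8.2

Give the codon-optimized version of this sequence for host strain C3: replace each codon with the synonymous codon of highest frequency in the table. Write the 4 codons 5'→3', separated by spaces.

CGA GTA GTA TTT

Codon 1 (Arg): best is CGA at 40.2.
Codon 2 (Val): best is GTA at 27.5.
Codon 3 (Val): best is GTA at 27.5.
Codon 4 (Phe): best is TTT at 43.3.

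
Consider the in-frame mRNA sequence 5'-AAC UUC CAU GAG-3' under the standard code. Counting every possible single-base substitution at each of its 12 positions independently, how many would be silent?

4

Codon 1 (AAC, Asn): 1 synonymous substitution.
Codon 2 (UUC, Phe): 1 synonymous substitution.
Codon 3 (CAU, His): 1 synonymous substitution.
Codon 4 (GAG, Glu): 1 synonymous substitution.
Total: 1 + 1 + 1 + 1 = 4.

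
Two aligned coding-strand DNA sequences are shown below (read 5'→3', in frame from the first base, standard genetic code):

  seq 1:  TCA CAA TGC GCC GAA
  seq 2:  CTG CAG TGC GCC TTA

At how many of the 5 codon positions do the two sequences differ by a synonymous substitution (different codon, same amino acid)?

Codon 1: TCA Ser / CTG Leu — nonsynonymous.
Codon 2: CAA Gln / CAG Gln — synonymous.
Codon 3: TGC Cys / TGC Cys — identical.
Codon 4: GCC Ala / GCC Ala — identical.
Codon 5: GAA Glu / TTA Leu — nonsynonymous.
Synonymous differences: 1.

1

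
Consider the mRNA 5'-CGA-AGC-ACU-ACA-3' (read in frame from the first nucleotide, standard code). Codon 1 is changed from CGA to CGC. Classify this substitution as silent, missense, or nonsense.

silent

Position 3 falls in codon 1: CGA → Arg.
After the substitution the codon is CGC → Arg.
Both encode Arg, so the change is synonymous.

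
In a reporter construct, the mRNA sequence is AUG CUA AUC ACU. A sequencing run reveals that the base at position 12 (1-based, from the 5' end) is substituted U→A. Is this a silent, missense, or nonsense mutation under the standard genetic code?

silent

Position 12 falls in codon 4: ACU → Thr.
After the substitution the codon is ACA → Thr.
Both encode Thr, so the change is synonymous.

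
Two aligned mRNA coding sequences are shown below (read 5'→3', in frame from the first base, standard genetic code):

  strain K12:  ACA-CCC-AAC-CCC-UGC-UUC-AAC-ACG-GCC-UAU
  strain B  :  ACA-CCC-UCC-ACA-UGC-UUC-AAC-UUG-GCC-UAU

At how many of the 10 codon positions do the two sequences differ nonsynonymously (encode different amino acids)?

Codon 1: ACA Thr / ACA Thr — identical.
Codon 2: CCC Pro / CCC Pro — identical.
Codon 3: AAC Asn / UCC Ser — nonsynonymous.
Codon 4: CCC Pro / ACA Thr — nonsynonymous.
Codon 5: UGC Cys / UGC Cys — identical.
Codon 6: UUC Phe / UUC Phe — identical.
Codon 7: AAC Asn / AAC Asn — identical.
Codon 8: ACG Thr / UUG Leu — nonsynonymous.
Codon 9: GCC Ala / GCC Ala — identical.
Codon 10: UAU Tyr / UAU Tyr — identical.
Nonsynonymous differences: 3.

3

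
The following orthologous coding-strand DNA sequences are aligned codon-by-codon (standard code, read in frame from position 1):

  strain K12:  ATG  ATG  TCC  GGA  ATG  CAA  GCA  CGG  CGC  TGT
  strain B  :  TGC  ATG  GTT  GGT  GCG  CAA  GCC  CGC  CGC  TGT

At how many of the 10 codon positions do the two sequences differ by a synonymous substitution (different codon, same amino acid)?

Codon 1: ATG Met / TGC Cys — nonsynonymous.
Codon 2: ATG Met / ATG Met — identical.
Codon 3: TCC Ser / GTT Val — nonsynonymous.
Codon 4: GGA Gly / GGT Gly — synonymous.
Codon 5: ATG Met / GCG Ala — nonsynonymous.
Codon 6: CAA Gln / CAA Gln — identical.
Codon 7: GCA Ala / GCC Ala — synonymous.
Codon 8: CGG Arg / CGC Arg — synonymous.
Codon 9: CGC Arg / CGC Arg — identical.
Codon 10: TGT Cys / TGT Cys — identical.
Synonymous differences: 3.

3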